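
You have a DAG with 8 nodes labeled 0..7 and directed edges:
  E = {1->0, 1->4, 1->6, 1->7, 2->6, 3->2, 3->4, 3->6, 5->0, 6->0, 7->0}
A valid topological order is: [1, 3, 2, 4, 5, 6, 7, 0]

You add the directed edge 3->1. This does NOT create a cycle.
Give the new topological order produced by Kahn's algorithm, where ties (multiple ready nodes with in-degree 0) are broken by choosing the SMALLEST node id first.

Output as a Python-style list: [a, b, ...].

Old toposort: [1, 3, 2, 4, 5, 6, 7, 0]
Added edge: 3->1
Position of 3 (1) > position of 1 (0). Must reorder: 3 must now come before 1.
Run Kahn's algorithm (break ties by smallest node id):
  initial in-degrees: [4, 1, 1, 0, 2, 0, 3, 1]
  ready (indeg=0): [3, 5]
  pop 3: indeg[1]->0; indeg[2]->0; indeg[4]->1; indeg[6]->2 | ready=[1, 2, 5] | order so far=[3]
  pop 1: indeg[0]->3; indeg[4]->0; indeg[6]->1; indeg[7]->0 | ready=[2, 4, 5, 7] | order so far=[3, 1]
  pop 2: indeg[6]->0 | ready=[4, 5, 6, 7] | order so far=[3, 1, 2]
  pop 4: no out-edges | ready=[5, 6, 7] | order so far=[3, 1, 2, 4]
  pop 5: indeg[0]->2 | ready=[6, 7] | order so far=[3, 1, 2, 4, 5]
  pop 6: indeg[0]->1 | ready=[7] | order so far=[3, 1, 2, 4, 5, 6]
  pop 7: indeg[0]->0 | ready=[0] | order so far=[3, 1, 2, 4, 5, 6, 7]
  pop 0: no out-edges | ready=[] | order so far=[3, 1, 2, 4, 5, 6, 7, 0]
  Result: [3, 1, 2, 4, 5, 6, 7, 0]

Answer: [3, 1, 2, 4, 5, 6, 7, 0]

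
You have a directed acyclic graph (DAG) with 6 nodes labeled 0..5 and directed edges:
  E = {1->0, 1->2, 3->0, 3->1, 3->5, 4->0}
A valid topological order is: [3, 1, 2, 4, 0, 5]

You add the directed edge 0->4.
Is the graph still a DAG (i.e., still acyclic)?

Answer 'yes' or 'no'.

Given toposort: [3, 1, 2, 4, 0, 5]
Position of 0: index 4; position of 4: index 3
New edge 0->4: backward (u after v in old order)
Backward edge: old toposort is now invalid. Check if this creates a cycle.
Does 4 already reach 0? Reachable from 4: [0, 4]. YES -> cycle!
Still a DAG? no

Answer: no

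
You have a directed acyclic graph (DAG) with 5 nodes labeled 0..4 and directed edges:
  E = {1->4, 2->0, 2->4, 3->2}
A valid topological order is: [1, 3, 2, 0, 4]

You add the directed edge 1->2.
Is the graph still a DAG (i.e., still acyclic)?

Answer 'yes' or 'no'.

Given toposort: [1, 3, 2, 0, 4]
Position of 1: index 0; position of 2: index 2
New edge 1->2: forward
Forward edge: respects the existing order. Still a DAG, same toposort still valid.
Still a DAG? yes

Answer: yes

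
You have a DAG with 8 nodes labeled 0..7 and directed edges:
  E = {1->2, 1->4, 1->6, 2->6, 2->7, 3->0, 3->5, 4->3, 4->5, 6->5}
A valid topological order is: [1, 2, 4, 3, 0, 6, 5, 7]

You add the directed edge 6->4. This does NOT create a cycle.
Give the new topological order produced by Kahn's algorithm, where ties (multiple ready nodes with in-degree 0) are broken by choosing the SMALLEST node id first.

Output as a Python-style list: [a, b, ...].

Answer: [1, 2, 6, 4, 3, 0, 5, 7]

Derivation:
Old toposort: [1, 2, 4, 3, 0, 6, 5, 7]
Added edge: 6->4
Position of 6 (5) > position of 4 (2). Must reorder: 6 must now come before 4.
Run Kahn's algorithm (break ties by smallest node id):
  initial in-degrees: [1, 0, 1, 1, 2, 3, 2, 1]
  ready (indeg=0): [1]
  pop 1: indeg[2]->0; indeg[4]->1; indeg[6]->1 | ready=[2] | order so far=[1]
  pop 2: indeg[6]->0; indeg[7]->0 | ready=[6, 7] | order so far=[1, 2]
  pop 6: indeg[4]->0; indeg[5]->2 | ready=[4, 7] | order so far=[1, 2, 6]
  pop 4: indeg[3]->0; indeg[5]->1 | ready=[3, 7] | order so far=[1, 2, 6, 4]
  pop 3: indeg[0]->0; indeg[5]->0 | ready=[0, 5, 7] | order so far=[1, 2, 6, 4, 3]
  pop 0: no out-edges | ready=[5, 7] | order so far=[1, 2, 6, 4, 3, 0]
  pop 5: no out-edges | ready=[7] | order so far=[1, 2, 6, 4, 3, 0, 5]
  pop 7: no out-edges | ready=[] | order so far=[1, 2, 6, 4, 3, 0, 5, 7]
  Result: [1, 2, 6, 4, 3, 0, 5, 7]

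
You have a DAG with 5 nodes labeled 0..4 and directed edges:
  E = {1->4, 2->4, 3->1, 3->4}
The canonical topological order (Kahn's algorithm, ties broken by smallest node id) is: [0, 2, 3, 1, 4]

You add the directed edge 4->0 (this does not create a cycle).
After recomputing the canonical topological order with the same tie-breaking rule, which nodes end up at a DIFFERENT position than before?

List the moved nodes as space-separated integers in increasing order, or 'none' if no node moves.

Old toposort: [0, 2, 3, 1, 4]
Added edge 4->0
Recompute Kahn (smallest-id tiebreak):
  initial in-degrees: [1, 1, 0, 0, 3]
  ready (indeg=0): [2, 3]
  pop 2: indeg[4]->2 | ready=[3] | order so far=[2]
  pop 3: indeg[1]->0; indeg[4]->1 | ready=[1] | order so far=[2, 3]
  pop 1: indeg[4]->0 | ready=[4] | order so far=[2, 3, 1]
  pop 4: indeg[0]->0 | ready=[0] | order so far=[2, 3, 1, 4]
  pop 0: no out-edges | ready=[] | order so far=[2, 3, 1, 4, 0]
New canonical toposort: [2, 3, 1, 4, 0]
Compare positions:
  Node 0: index 0 -> 4 (moved)
  Node 1: index 3 -> 2 (moved)
  Node 2: index 1 -> 0 (moved)
  Node 3: index 2 -> 1 (moved)
  Node 4: index 4 -> 3 (moved)
Nodes that changed position: 0 1 2 3 4

Answer: 0 1 2 3 4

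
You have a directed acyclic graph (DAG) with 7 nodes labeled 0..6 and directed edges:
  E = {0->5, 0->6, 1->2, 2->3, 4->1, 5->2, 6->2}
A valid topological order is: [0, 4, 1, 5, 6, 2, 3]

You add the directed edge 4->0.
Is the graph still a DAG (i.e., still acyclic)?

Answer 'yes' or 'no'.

Given toposort: [0, 4, 1, 5, 6, 2, 3]
Position of 4: index 1; position of 0: index 0
New edge 4->0: backward (u after v in old order)
Backward edge: old toposort is now invalid. Check if this creates a cycle.
Does 0 already reach 4? Reachable from 0: [0, 2, 3, 5, 6]. NO -> still a DAG (reorder needed).
Still a DAG? yes

Answer: yes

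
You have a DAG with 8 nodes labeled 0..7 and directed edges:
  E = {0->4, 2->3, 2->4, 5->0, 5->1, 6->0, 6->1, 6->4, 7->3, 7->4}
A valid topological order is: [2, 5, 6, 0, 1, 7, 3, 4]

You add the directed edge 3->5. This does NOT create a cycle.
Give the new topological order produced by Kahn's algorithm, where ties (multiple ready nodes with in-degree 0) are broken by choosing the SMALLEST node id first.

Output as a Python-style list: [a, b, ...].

Answer: [2, 6, 7, 3, 5, 0, 1, 4]

Derivation:
Old toposort: [2, 5, 6, 0, 1, 7, 3, 4]
Added edge: 3->5
Position of 3 (6) > position of 5 (1). Must reorder: 3 must now come before 5.
Run Kahn's algorithm (break ties by smallest node id):
  initial in-degrees: [2, 2, 0, 2, 4, 1, 0, 0]
  ready (indeg=0): [2, 6, 7]
  pop 2: indeg[3]->1; indeg[4]->3 | ready=[6, 7] | order so far=[2]
  pop 6: indeg[0]->1; indeg[1]->1; indeg[4]->2 | ready=[7] | order so far=[2, 6]
  pop 7: indeg[3]->0; indeg[4]->1 | ready=[3] | order so far=[2, 6, 7]
  pop 3: indeg[5]->0 | ready=[5] | order so far=[2, 6, 7, 3]
  pop 5: indeg[0]->0; indeg[1]->0 | ready=[0, 1] | order so far=[2, 6, 7, 3, 5]
  pop 0: indeg[4]->0 | ready=[1, 4] | order so far=[2, 6, 7, 3, 5, 0]
  pop 1: no out-edges | ready=[4] | order so far=[2, 6, 7, 3, 5, 0, 1]
  pop 4: no out-edges | ready=[] | order so far=[2, 6, 7, 3, 5, 0, 1, 4]
  Result: [2, 6, 7, 3, 5, 0, 1, 4]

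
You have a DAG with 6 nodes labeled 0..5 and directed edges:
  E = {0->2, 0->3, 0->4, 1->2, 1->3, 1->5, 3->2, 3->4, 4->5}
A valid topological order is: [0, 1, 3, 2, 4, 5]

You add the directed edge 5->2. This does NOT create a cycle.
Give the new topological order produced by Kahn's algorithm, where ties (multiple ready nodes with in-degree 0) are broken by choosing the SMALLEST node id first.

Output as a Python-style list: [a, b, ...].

Old toposort: [0, 1, 3, 2, 4, 5]
Added edge: 5->2
Position of 5 (5) > position of 2 (3). Must reorder: 5 must now come before 2.
Run Kahn's algorithm (break ties by smallest node id):
  initial in-degrees: [0, 0, 4, 2, 2, 2]
  ready (indeg=0): [0, 1]
  pop 0: indeg[2]->3; indeg[3]->1; indeg[4]->1 | ready=[1] | order so far=[0]
  pop 1: indeg[2]->2; indeg[3]->0; indeg[5]->1 | ready=[3] | order so far=[0, 1]
  pop 3: indeg[2]->1; indeg[4]->0 | ready=[4] | order so far=[0, 1, 3]
  pop 4: indeg[5]->0 | ready=[5] | order so far=[0, 1, 3, 4]
  pop 5: indeg[2]->0 | ready=[2] | order so far=[0, 1, 3, 4, 5]
  pop 2: no out-edges | ready=[] | order so far=[0, 1, 3, 4, 5, 2]
  Result: [0, 1, 3, 4, 5, 2]

Answer: [0, 1, 3, 4, 5, 2]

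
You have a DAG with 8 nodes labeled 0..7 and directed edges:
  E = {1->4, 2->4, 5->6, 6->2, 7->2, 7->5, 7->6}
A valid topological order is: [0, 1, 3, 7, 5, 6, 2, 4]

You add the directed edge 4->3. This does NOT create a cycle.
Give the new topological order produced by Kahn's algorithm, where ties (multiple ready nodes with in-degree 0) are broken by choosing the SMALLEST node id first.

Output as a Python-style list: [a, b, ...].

Old toposort: [0, 1, 3, 7, 5, 6, 2, 4]
Added edge: 4->3
Position of 4 (7) > position of 3 (2). Must reorder: 4 must now come before 3.
Run Kahn's algorithm (break ties by smallest node id):
  initial in-degrees: [0, 0, 2, 1, 2, 1, 2, 0]
  ready (indeg=0): [0, 1, 7]
  pop 0: no out-edges | ready=[1, 7] | order so far=[0]
  pop 1: indeg[4]->1 | ready=[7] | order so far=[0, 1]
  pop 7: indeg[2]->1; indeg[5]->0; indeg[6]->1 | ready=[5] | order so far=[0, 1, 7]
  pop 5: indeg[6]->0 | ready=[6] | order so far=[0, 1, 7, 5]
  pop 6: indeg[2]->0 | ready=[2] | order so far=[0, 1, 7, 5, 6]
  pop 2: indeg[4]->0 | ready=[4] | order so far=[0, 1, 7, 5, 6, 2]
  pop 4: indeg[3]->0 | ready=[3] | order so far=[0, 1, 7, 5, 6, 2, 4]
  pop 3: no out-edges | ready=[] | order so far=[0, 1, 7, 5, 6, 2, 4, 3]
  Result: [0, 1, 7, 5, 6, 2, 4, 3]

Answer: [0, 1, 7, 5, 6, 2, 4, 3]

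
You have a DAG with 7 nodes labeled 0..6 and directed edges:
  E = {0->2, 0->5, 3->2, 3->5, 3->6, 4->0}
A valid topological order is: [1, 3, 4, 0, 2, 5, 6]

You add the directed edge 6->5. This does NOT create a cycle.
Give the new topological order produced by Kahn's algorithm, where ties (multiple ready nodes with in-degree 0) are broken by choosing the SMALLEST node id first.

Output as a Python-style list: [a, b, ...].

Answer: [1, 3, 4, 0, 2, 6, 5]

Derivation:
Old toposort: [1, 3, 4, 0, 2, 5, 6]
Added edge: 6->5
Position of 6 (6) > position of 5 (5). Must reorder: 6 must now come before 5.
Run Kahn's algorithm (break ties by smallest node id):
  initial in-degrees: [1, 0, 2, 0, 0, 3, 1]
  ready (indeg=0): [1, 3, 4]
  pop 1: no out-edges | ready=[3, 4] | order so far=[1]
  pop 3: indeg[2]->1; indeg[5]->2; indeg[6]->0 | ready=[4, 6] | order so far=[1, 3]
  pop 4: indeg[0]->0 | ready=[0, 6] | order so far=[1, 3, 4]
  pop 0: indeg[2]->0; indeg[5]->1 | ready=[2, 6] | order so far=[1, 3, 4, 0]
  pop 2: no out-edges | ready=[6] | order so far=[1, 3, 4, 0, 2]
  pop 6: indeg[5]->0 | ready=[5] | order so far=[1, 3, 4, 0, 2, 6]
  pop 5: no out-edges | ready=[] | order so far=[1, 3, 4, 0, 2, 6, 5]
  Result: [1, 3, 4, 0, 2, 6, 5]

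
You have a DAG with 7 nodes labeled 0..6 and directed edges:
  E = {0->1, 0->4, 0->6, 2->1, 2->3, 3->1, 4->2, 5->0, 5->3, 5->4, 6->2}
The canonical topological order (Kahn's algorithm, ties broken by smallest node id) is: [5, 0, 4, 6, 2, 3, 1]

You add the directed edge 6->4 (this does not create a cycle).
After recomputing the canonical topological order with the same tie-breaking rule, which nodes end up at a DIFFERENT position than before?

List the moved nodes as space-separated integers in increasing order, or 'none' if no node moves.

Old toposort: [5, 0, 4, 6, 2, 3, 1]
Added edge 6->4
Recompute Kahn (smallest-id tiebreak):
  initial in-degrees: [1, 3, 2, 2, 3, 0, 1]
  ready (indeg=0): [5]
  pop 5: indeg[0]->0; indeg[3]->1; indeg[4]->2 | ready=[0] | order so far=[5]
  pop 0: indeg[1]->2; indeg[4]->1; indeg[6]->0 | ready=[6] | order so far=[5, 0]
  pop 6: indeg[2]->1; indeg[4]->0 | ready=[4] | order so far=[5, 0, 6]
  pop 4: indeg[2]->0 | ready=[2] | order so far=[5, 0, 6, 4]
  pop 2: indeg[1]->1; indeg[3]->0 | ready=[3] | order so far=[5, 0, 6, 4, 2]
  pop 3: indeg[1]->0 | ready=[1] | order so far=[5, 0, 6, 4, 2, 3]
  pop 1: no out-edges | ready=[] | order so far=[5, 0, 6, 4, 2, 3, 1]
New canonical toposort: [5, 0, 6, 4, 2, 3, 1]
Compare positions:
  Node 0: index 1 -> 1 (same)
  Node 1: index 6 -> 6 (same)
  Node 2: index 4 -> 4 (same)
  Node 3: index 5 -> 5 (same)
  Node 4: index 2 -> 3 (moved)
  Node 5: index 0 -> 0 (same)
  Node 6: index 3 -> 2 (moved)
Nodes that changed position: 4 6

Answer: 4 6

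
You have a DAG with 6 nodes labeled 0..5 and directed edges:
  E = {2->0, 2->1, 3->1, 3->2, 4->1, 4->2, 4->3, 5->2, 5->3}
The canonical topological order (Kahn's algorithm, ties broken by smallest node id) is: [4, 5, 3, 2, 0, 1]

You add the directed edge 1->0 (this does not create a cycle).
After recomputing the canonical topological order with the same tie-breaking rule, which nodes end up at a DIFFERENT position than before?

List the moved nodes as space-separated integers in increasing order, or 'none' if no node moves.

Old toposort: [4, 5, 3, 2, 0, 1]
Added edge 1->0
Recompute Kahn (smallest-id tiebreak):
  initial in-degrees: [2, 3, 3, 2, 0, 0]
  ready (indeg=0): [4, 5]
  pop 4: indeg[1]->2; indeg[2]->2; indeg[3]->1 | ready=[5] | order so far=[4]
  pop 5: indeg[2]->1; indeg[3]->0 | ready=[3] | order so far=[4, 5]
  pop 3: indeg[1]->1; indeg[2]->0 | ready=[2] | order so far=[4, 5, 3]
  pop 2: indeg[0]->1; indeg[1]->0 | ready=[1] | order so far=[4, 5, 3, 2]
  pop 1: indeg[0]->0 | ready=[0] | order so far=[4, 5, 3, 2, 1]
  pop 0: no out-edges | ready=[] | order so far=[4, 5, 3, 2, 1, 0]
New canonical toposort: [4, 5, 3, 2, 1, 0]
Compare positions:
  Node 0: index 4 -> 5 (moved)
  Node 1: index 5 -> 4 (moved)
  Node 2: index 3 -> 3 (same)
  Node 3: index 2 -> 2 (same)
  Node 4: index 0 -> 0 (same)
  Node 5: index 1 -> 1 (same)
Nodes that changed position: 0 1

Answer: 0 1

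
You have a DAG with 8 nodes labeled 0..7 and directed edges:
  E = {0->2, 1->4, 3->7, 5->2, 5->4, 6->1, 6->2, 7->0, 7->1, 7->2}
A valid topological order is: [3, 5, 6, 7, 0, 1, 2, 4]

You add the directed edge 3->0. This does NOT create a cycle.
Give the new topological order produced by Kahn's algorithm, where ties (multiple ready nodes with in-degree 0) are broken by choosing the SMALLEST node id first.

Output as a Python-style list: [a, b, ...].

Old toposort: [3, 5, 6, 7, 0, 1, 2, 4]
Added edge: 3->0
Position of 3 (0) < position of 0 (4). Old order still valid.
Run Kahn's algorithm (break ties by smallest node id):
  initial in-degrees: [2, 2, 4, 0, 2, 0, 0, 1]
  ready (indeg=0): [3, 5, 6]
  pop 3: indeg[0]->1; indeg[7]->0 | ready=[5, 6, 7] | order so far=[3]
  pop 5: indeg[2]->3; indeg[4]->1 | ready=[6, 7] | order so far=[3, 5]
  pop 6: indeg[1]->1; indeg[2]->2 | ready=[7] | order so far=[3, 5, 6]
  pop 7: indeg[0]->0; indeg[1]->0; indeg[2]->1 | ready=[0, 1] | order so far=[3, 5, 6, 7]
  pop 0: indeg[2]->0 | ready=[1, 2] | order so far=[3, 5, 6, 7, 0]
  pop 1: indeg[4]->0 | ready=[2, 4] | order so far=[3, 5, 6, 7, 0, 1]
  pop 2: no out-edges | ready=[4] | order so far=[3, 5, 6, 7, 0, 1, 2]
  pop 4: no out-edges | ready=[] | order so far=[3, 5, 6, 7, 0, 1, 2, 4]
  Result: [3, 5, 6, 7, 0, 1, 2, 4]

Answer: [3, 5, 6, 7, 0, 1, 2, 4]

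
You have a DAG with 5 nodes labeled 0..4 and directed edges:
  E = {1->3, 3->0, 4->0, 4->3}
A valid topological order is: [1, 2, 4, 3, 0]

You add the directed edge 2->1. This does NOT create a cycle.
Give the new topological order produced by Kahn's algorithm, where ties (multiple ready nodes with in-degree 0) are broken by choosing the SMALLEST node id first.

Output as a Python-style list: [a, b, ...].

Answer: [2, 1, 4, 3, 0]

Derivation:
Old toposort: [1, 2, 4, 3, 0]
Added edge: 2->1
Position of 2 (1) > position of 1 (0). Must reorder: 2 must now come before 1.
Run Kahn's algorithm (break ties by smallest node id):
  initial in-degrees: [2, 1, 0, 2, 0]
  ready (indeg=0): [2, 4]
  pop 2: indeg[1]->0 | ready=[1, 4] | order so far=[2]
  pop 1: indeg[3]->1 | ready=[4] | order so far=[2, 1]
  pop 4: indeg[0]->1; indeg[3]->0 | ready=[3] | order so far=[2, 1, 4]
  pop 3: indeg[0]->0 | ready=[0] | order so far=[2, 1, 4, 3]
  pop 0: no out-edges | ready=[] | order so far=[2, 1, 4, 3, 0]
  Result: [2, 1, 4, 3, 0]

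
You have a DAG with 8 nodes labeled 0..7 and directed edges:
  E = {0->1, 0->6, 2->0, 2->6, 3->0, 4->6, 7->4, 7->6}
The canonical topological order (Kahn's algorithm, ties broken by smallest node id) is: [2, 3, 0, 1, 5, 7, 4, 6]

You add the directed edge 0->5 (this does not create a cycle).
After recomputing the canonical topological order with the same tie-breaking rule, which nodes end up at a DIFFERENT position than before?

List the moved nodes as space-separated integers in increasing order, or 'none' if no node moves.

Answer: none

Derivation:
Old toposort: [2, 3, 0, 1, 5, 7, 4, 6]
Added edge 0->5
Recompute Kahn (smallest-id tiebreak):
  initial in-degrees: [2, 1, 0, 0, 1, 1, 4, 0]
  ready (indeg=0): [2, 3, 7]
  pop 2: indeg[0]->1; indeg[6]->3 | ready=[3, 7] | order so far=[2]
  pop 3: indeg[0]->0 | ready=[0, 7] | order so far=[2, 3]
  pop 0: indeg[1]->0; indeg[5]->0; indeg[6]->2 | ready=[1, 5, 7] | order so far=[2, 3, 0]
  pop 1: no out-edges | ready=[5, 7] | order so far=[2, 3, 0, 1]
  pop 5: no out-edges | ready=[7] | order so far=[2, 3, 0, 1, 5]
  pop 7: indeg[4]->0; indeg[6]->1 | ready=[4] | order so far=[2, 3, 0, 1, 5, 7]
  pop 4: indeg[6]->0 | ready=[6] | order so far=[2, 3, 0, 1, 5, 7, 4]
  pop 6: no out-edges | ready=[] | order so far=[2, 3, 0, 1, 5, 7, 4, 6]
New canonical toposort: [2, 3, 0, 1, 5, 7, 4, 6]
Compare positions:
  Node 0: index 2 -> 2 (same)
  Node 1: index 3 -> 3 (same)
  Node 2: index 0 -> 0 (same)
  Node 3: index 1 -> 1 (same)
  Node 4: index 6 -> 6 (same)
  Node 5: index 4 -> 4 (same)
  Node 6: index 7 -> 7 (same)
  Node 7: index 5 -> 5 (same)
Nodes that changed position: none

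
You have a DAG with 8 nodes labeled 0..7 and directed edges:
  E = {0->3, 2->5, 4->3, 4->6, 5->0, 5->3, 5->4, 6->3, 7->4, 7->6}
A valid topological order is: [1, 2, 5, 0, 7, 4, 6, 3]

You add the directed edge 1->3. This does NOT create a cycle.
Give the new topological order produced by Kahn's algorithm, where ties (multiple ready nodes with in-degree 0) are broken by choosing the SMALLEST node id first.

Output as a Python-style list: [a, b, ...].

Answer: [1, 2, 5, 0, 7, 4, 6, 3]

Derivation:
Old toposort: [1, 2, 5, 0, 7, 4, 6, 3]
Added edge: 1->3
Position of 1 (0) < position of 3 (7). Old order still valid.
Run Kahn's algorithm (break ties by smallest node id):
  initial in-degrees: [1, 0, 0, 5, 2, 1, 2, 0]
  ready (indeg=0): [1, 2, 7]
  pop 1: indeg[3]->4 | ready=[2, 7] | order so far=[1]
  pop 2: indeg[5]->0 | ready=[5, 7] | order so far=[1, 2]
  pop 5: indeg[0]->0; indeg[3]->3; indeg[4]->1 | ready=[0, 7] | order so far=[1, 2, 5]
  pop 0: indeg[3]->2 | ready=[7] | order so far=[1, 2, 5, 0]
  pop 7: indeg[4]->0; indeg[6]->1 | ready=[4] | order so far=[1, 2, 5, 0, 7]
  pop 4: indeg[3]->1; indeg[6]->0 | ready=[6] | order so far=[1, 2, 5, 0, 7, 4]
  pop 6: indeg[3]->0 | ready=[3] | order so far=[1, 2, 5, 0, 7, 4, 6]
  pop 3: no out-edges | ready=[] | order so far=[1, 2, 5, 0, 7, 4, 6, 3]
  Result: [1, 2, 5, 0, 7, 4, 6, 3]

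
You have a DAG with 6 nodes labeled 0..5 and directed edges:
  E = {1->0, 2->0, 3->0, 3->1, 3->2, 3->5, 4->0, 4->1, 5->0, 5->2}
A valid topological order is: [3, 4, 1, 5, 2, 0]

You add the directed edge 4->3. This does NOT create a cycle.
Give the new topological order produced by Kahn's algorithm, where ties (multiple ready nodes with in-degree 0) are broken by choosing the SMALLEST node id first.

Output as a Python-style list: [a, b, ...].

Old toposort: [3, 4, 1, 5, 2, 0]
Added edge: 4->3
Position of 4 (1) > position of 3 (0). Must reorder: 4 must now come before 3.
Run Kahn's algorithm (break ties by smallest node id):
  initial in-degrees: [5, 2, 2, 1, 0, 1]
  ready (indeg=0): [4]
  pop 4: indeg[0]->4; indeg[1]->1; indeg[3]->0 | ready=[3] | order so far=[4]
  pop 3: indeg[0]->3; indeg[1]->0; indeg[2]->1; indeg[5]->0 | ready=[1, 5] | order so far=[4, 3]
  pop 1: indeg[0]->2 | ready=[5] | order so far=[4, 3, 1]
  pop 5: indeg[0]->1; indeg[2]->0 | ready=[2] | order so far=[4, 3, 1, 5]
  pop 2: indeg[0]->0 | ready=[0] | order so far=[4, 3, 1, 5, 2]
  pop 0: no out-edges | ready=[] | order so far=[4, 3, 1, 5, 2, 0]
  Result: [4, 3, 1, 5, 2, 0]

Answer: [4, 3, 1, 5, 2, 0]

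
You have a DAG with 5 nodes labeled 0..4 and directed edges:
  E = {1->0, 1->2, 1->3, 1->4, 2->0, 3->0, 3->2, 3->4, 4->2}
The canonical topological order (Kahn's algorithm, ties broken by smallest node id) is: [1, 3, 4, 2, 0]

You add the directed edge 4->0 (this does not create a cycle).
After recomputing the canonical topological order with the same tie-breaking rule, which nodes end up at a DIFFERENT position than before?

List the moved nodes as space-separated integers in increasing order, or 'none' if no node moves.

Old toposort: [1, 3, 4, 2, 0]
Added edge 4->0
Recompute Kahn (smallest-id tiebreak):
  initial in-degrees: [4, 0, 3, 1, 2]
  ready (indeg=0): [1]
  pop 1: indeg[0]->3; indeg[2]->2; indeg[3]->0; indeg[4]->1 | ready=[3] | order so far=[1]
  pop 3: indeg[0]->2; indeg[2]->1; indeg[4]->0 | ready=[4] | order so far=[1, 3]
  pop 4: indeg[0]->1; indeg[2]->0 | ready=[2] | order so far=[1, 3, 4]
  pop 2: indeg[0]->0 | ready=[0] | order so far=[1, 3, 4, 2]
  pop 0: no out-edges | ready=[] | order so far=[1, 3, 4, 2, 0]
New canonical toposort: [1, 3, 4, 2, 0]
Compare positions:
  Node 0: index 4 -> 4 (same)
  Node 1: index 0 -> 0 (same)
  Node 2: index 3 -> 3 (same)
  Node 3: index 1 -> 1 (same)
  Node 4: index 2 -> 2 (same)
Nodes that changed position: none

Answer: none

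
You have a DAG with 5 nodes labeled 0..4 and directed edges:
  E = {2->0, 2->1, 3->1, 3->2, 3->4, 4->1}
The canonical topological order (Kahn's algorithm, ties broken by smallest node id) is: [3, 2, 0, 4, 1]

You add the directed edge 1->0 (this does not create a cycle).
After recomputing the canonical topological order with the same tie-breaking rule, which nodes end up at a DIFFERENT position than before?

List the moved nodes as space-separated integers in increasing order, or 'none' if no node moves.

Answer: 0 1 4

Derivation:
Old toposort: [3, 2, 0, 4, 1]
Added edge 1->0
Recompute Kahn (smallest-id tiebreak):
  initial in-degrees: [2, 3, 1, 0, 1]
  ready (indeg=0): [3]
  pop 3: indeg[1]->2; indeg[2]->0; indeg[4]->0 | ready=[2, 4] | order so far=[3]
  pop 2: indeg[0]->1; indeg[1]->1 | ready=[4] | order so far=[3, 2]
  pop 4: indeg[1]->0 | ready=[1] | order so far=[3, 2, 4]
  pop 1: indeg[0]->0 | ready=[0] | order so far=[3, 2, 4, 1]
  pop 0: no out-edges | ready=[] | order so far=[3, 2, 4, 1, 0]
New canonical toposort: [3, 2, 4, 1, 0]
Compare positions:
  Node 0: index 2 -> 4 (moved)
  Node 1: index 4 -> 3 (moved)
  Node 2: index 1 -> 1 (same)
  Node 3: index 0 -> 0 (same)
  Node 4: index 3 -> 2 (moved)
Nodes that changed position: 0 1 4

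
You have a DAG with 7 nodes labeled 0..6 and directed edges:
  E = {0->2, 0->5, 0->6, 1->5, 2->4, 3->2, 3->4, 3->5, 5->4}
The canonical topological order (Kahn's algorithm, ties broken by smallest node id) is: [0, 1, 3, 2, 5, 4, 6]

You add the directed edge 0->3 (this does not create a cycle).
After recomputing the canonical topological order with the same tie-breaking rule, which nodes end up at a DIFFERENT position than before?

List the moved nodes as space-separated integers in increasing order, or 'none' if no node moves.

Answer: none

Derivation:
Old toposort: [0, 1, 3, 2, 5, 4, 6]
Added edge 0->3
Recompute Kahn (smallest-id tiebreak):
  initial in-degrees: [0, 0, 2, 1, 3, 3, 1]
  ready (indeg=0): [0, 1]
  pop 0: indeg[2]->1; indeg[3]->0; indeg[5]->2; indeg[6]->0 | ready=[1, 3, 6] | order so far=[0]
  pop 1: indeg[5]->1 | ready=[3, 6] | order so far=[0, 1]
  pop 3: indeg[2]->0; indeg[4]->2; indeg[5]->0 | ready=[2, 5, 6] | order so far=[0, 1, 3]
  pop 2: indeg[4]->1 | ready=[5, 6] | order so far=[0, 1, 3, 2]
  pop 5: indeg[4]->0 | ready=[4, 6] | order so far=[0, 1, 3, 2, 5]
  pop 4: no out-edges | ready=[6] | order so far=[0, 1, 3, 2, 5, 4]
  pop 6: no out-edges | ready=[] | order so far=[0, 1, 3, 2, 5, 4, 6]
New canonical toposort: [0, 1, 3, 2, 5, 4, 6]
Compare positions:
  Node 0: index 0 -> 0 (same)
  Node 1: index 1 -> 1 (same)
  Node 2: index 3 -> 3 (same)
  Node 3: index 2 -> 2 (same)
  Node 4: index 5 -> 5 (same)
  Node 5: index 4 -> 4 (same)
  Node 6: index 6 -> 6 (same)
Nodes that changed position: none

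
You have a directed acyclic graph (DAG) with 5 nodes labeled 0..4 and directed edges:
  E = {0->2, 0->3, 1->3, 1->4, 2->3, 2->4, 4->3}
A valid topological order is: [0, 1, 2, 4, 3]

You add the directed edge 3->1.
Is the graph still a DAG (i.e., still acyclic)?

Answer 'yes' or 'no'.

Given toposort: [0, 1, 2, 4, 3]
Position of 3: index 4; position of 1: index 1
New edge 3->1: backward (u after v in old order)
Backward edge: old toposort is now invalid. Check if this creates a cycle.
Does 1 already reach 3? Reachable from 1: [1, 3, 4]. YES -> cycle!
Still a DAG? no

Answer: no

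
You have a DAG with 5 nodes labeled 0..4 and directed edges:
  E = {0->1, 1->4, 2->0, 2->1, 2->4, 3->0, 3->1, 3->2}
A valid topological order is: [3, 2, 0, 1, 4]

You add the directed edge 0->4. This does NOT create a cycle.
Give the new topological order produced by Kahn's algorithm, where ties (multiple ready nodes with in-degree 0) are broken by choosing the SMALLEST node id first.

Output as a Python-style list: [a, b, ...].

Old toposort: [3, 2, 0, 1, 4]
Added edge: 0->4
Position of 0 (2) < position of 4 (4). Old order still valid.
Run Kahn's algorithm (break ties by smallest node id):
  initial in-degrees: [2, 3, 1, 0, 3]
  ready (indeg=0): [3]
  pop 3: indeg[0]->1; indeg[1]->2; indeg[2]->0 | ready=[2] | order so far=[3]
  pop 2: indeg[0]->0; indeg[1]->1; indeg[4]->2 | ready=[0] | order so far=[3, 2]
  pop 0: indeg[1]->0; indeg[4]->1 | ready=[1] | order so far=[3, 2, 0]
  pop 1: indeg[4]->0 | ready=[4] | order so far=[3, 2, 0, 1]
  pop 4: no out-edges | ready=[] | order so far=[3, 2, 0, 1, 4]
  Result: [3, 2, 0, 1, 4]

Answer: [3, 2, 0, 1, 4]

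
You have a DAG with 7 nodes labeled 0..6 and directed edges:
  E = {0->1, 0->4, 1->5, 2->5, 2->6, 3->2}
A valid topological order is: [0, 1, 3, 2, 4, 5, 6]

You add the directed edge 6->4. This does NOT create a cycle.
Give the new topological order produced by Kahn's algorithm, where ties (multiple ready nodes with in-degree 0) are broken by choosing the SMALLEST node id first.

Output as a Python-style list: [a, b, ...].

Answer: [0, 1, 3, 2, 5, 6, 4]

Derivation:
Old toposort: [0, 1, 3, 2, 4, 5, 6]
Added edge: 6->4
Position of 6 (6) > position of 4 (4). Must reorder: 6 must now come before 4.
Run Kahn's algorithm (break ties by smallest node id):
  initial in-degrees: [0, 1, 1, 0, 2, 2, 1]
  ready (indeg=0): [0, 3]
  pop 0: indeg[1]->0; indeg[4]->1 | ready=[1, 3] | order so far=[0]
  pop 1: indeg[5]->1 | ready=[3] | order so far=[0, 1]
  pop 3: indeg[2]->0 | ready=[2] | order so far=[0, 1, 3]
  pop 2: indeg[5]->0; indeg[6]->0 | ready=[5, 6] | order so far=[0, 1, 3, 2]
  pop 5: no out-edges | ready=[6] | order so far=[0, 1, 3, 2, 5]
  pop 6: indeg[4]->0 | ready=[4] | order so far=[0, 1, 3, 2, 5, 6]
  pop 4: no out-edges | ready=[] | order so far=[0, 1, 3, 2, 5, 6, 4]
  Result: [0, 1, 3, 2, 5, 6, 4]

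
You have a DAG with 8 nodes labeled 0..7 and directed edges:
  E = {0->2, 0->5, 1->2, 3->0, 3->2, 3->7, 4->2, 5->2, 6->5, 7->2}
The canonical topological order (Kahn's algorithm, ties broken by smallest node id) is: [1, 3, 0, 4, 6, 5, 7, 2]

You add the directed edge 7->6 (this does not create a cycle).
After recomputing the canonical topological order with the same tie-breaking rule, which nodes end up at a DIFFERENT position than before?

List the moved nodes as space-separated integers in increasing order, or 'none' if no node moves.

Answer: 5 6 7

Derivation:
Old toposort: [1, 3, 0, 4, 6, 5, 7, 2]
Added edge 7->6
Recompute Kahn (smallest-id tiebreak):
  initial in-degrees: [1, 0, 6, 0, 0, 2, 1, 1]
  ready (indeg=0): [1, 3, 4]
  pop 1: indeg[2]->5 | ready=[3, 4] | order so far=[1]
  pop 3: indeg[0]->0; indeg[2]->4; indeg[7]->0 | ready=[0, 4, 7] | order so far=[1, 3]
  pop 0: indeg[2]->3; indeg[5]->1 | ready=[4, 7] | order so far=[1, 3, 0]
  pop 4: indeg[2]->2 | ready=[7] | order so far=[1, 3, 0, 4]
  pop 7: indeg[2]->1; indeg[6]->0 | ready=[6] | order so far=[1, 3, 0, 4, 7]
  pop 6: indeg[5]->0 | ready=[5] | order so far=[1, 3, 0, 4, 7, 6]
  pop 5: indeg[2]->0 | ready=[2] | order so far=[1, 3, 0, 4, 7, 6, 5]
  pop 2: no out-edges | ready=[] | order so far=[1, 3, 0, 4, 7, 6, 5, 2]
New canonical toposort: [1, 3, 0, 4, 7, 6, 5, 2]
Compare positions:
  Node 0: index 2 -> 2 (same)
  Node 1: index 0 -> 0 (same)
  Node 2: index 7 -> 7 (same)
  Node 3: index 1 -> 1 (same)
  Node 4: index 3 -> 3 (same)
  Node 5: index 5 -> 6 (moved)
  Node 6: index 4 -> 5 (moved)
  Node 7: index 6 -> 4 (moved)
Nodes that changed position: 5 6 7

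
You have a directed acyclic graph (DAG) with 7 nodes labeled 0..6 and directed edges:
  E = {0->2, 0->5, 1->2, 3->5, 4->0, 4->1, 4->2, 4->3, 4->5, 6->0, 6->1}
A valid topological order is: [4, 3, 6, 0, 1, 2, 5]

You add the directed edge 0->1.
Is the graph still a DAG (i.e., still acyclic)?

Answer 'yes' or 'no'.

Given toposort: [4, 3, 6, 0, 1, 2, 5]
Position of 0: index 3; position of 1: index 4
New edge 0->1: forward
Forward edge: respects the existing order. Still a DAG, same toposort still valid.
Still a DAG? yes

Answer: yes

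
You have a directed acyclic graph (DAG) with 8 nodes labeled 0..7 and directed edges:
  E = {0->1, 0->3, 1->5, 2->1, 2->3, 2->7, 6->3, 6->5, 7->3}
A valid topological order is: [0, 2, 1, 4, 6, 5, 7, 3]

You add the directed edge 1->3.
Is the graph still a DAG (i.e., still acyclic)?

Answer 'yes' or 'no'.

Given toposort: [0, 2, 1, 4, 6, 5, 7, 3]
Position of 1: index 2; position of 3: index 7
New edge 1->3: forward
Forward edge: respects the existing order. Still a DAG, same toposort still valid.
Still a DAG? yes

Answer: yes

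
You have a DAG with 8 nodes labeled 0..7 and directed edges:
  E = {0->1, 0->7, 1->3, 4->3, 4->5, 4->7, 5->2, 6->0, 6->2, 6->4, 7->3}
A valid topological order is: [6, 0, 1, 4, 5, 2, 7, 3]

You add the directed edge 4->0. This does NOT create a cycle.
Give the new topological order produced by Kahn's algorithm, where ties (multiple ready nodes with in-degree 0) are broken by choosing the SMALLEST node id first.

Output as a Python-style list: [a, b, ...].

Answer: [6, 4, 0, 1, 5, 2, 7, 3]

Derivation:
Old toposort: [6, 0, 1, 4, 5, 2, 7, 3]
Added edge: 4->0
Position of 4 (3) > position of 0 (1). Must reorder: 4 must now come before 0.
Run Kahn's algorithm (break ties by smallest node id):
  initial in-degrees: [2, 1, 2, 3, 1, 1, 0, 2]
  ready (indeg=0): [6]
  pop 6: indeg[0]->1; indeg[2]->1; indeg[4]->0 | ready=[4] | order so far=[6]
  pop 4: indeg[0]->0; indeg[3]->2; indeg[5]->0; indeg[7]->1 | ready=[0, 5] | order so far=[6, 4]
  pop 0: indeg[1]->0; indeg[7]->0 | ready=[1, 5, 7] | order so far=[6, 4, 0]
  pop 1: indeg[3]->1 | ready=[5, 7] | order so far=[6, 4, 0, 1]
  pop 5: indeg[2]->0 | ready=[2, 7] | order so far=[6, 4, 0, 1, 5]
  pop 2: no out-edges | ready=[7] | order so far=[6, 4, 0, 1, 5, 2]
  pop 7: indeg[3]->0 | ready=[3] | order so far=[6, 4, 0, 1, 5, 2, 7]
  pop 3: no out-edges | ready=[] | order so far=[6, 4, 0, 1, 5, 2, 7, 3]
  Result: [6, 4, 0, 1, 5, 2, 7, 3]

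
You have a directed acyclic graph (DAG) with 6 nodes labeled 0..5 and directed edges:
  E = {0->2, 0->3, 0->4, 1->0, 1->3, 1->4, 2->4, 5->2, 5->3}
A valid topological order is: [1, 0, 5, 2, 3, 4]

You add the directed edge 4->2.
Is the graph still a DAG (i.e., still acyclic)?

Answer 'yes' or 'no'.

Answer: no

Derivation:
Given toposort: [1, 0, 5, 2, 3, 4]
Position of 4: index 5; position of 2: index 3
New edge 4->2: backward (u after v in old order)
Backward edge: old toposort is now invalid. Check if this creates a cycle.
Does 2 already reach 4? Reachable from 2: [2, 4]. YES -> cycle!
Still a DAG? no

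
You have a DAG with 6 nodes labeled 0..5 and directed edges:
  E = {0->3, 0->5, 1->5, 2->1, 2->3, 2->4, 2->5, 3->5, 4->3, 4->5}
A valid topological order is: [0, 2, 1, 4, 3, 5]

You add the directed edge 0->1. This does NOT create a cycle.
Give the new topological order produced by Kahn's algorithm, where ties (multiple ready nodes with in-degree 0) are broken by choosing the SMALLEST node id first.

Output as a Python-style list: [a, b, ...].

Old toposort: [0, 2, 1, 4, 3, 5]
Added edge: 0->1
Position of 0 (0) < position of 1 (2). Old order still valid.
Run Kahn's algorithm (break ties by smallest node id):
  initial in-degrees: [0, 2, 0, 3, 1, 5]
  ready (indeg=0): [0, 2]
  pop 0: indeg[1]->1; indeg[3]->2; indeg[5]->4 | ready=[2] | order so far=[0]
  pop 2: indeg[1]->0; indeg[3]->1; indeg[4]->0; indeg[5]->3 | ready=[1, 4] | order so far=[0, 2]
  pop 1: indeg[5]->2 | ready=[4] | order so far=[0, 2, 1]
  pop 4: indeg[3]->0; indeg[5]->1 | ready=[3] | order so far=[0, 2, 1, 4]
  pop 3: indeg[5]->0 | ready=[5] | order so far=[0, 2, 1, 4, 3]
  pop 5: no out-edges | ready=[] | order so far=[0, 2, 1, 4, 3, 5]
  Result: [0, 2, 1, 4, 3, 5]

Answer: [0, 2, 1, 4, 3, 5]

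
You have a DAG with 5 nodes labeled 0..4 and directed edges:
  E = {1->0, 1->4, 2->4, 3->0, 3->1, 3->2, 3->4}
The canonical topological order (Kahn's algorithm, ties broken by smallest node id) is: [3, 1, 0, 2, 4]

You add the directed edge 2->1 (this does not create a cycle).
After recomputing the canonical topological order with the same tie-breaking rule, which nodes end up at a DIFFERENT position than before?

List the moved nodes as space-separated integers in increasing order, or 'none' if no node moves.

Answer: 0 1 2

Derivation:
Old toposort: [3, 1, 0, 2, 4]
Added edge 2->1
Recompute Kahn (smallest-id tiebreak):
  initial in-degrees: [2, 2, 1, 0, 3]
  ready (indeg=0): [3]
  pop 3: indeg[0]->1; indeg[1]->1; indeg[2]->0; indeg[4]->2 | ready=[2] | order so far=[3]
  pop 2: indeg[1]->0; indeg[4]->1 | ready=[1] | order so far=[3, 2]
  pop 1: indeg[0]->0; indeg[4]->0 | ready=[0, 4] | order so far=[3, 2, 1]
  pop 0: no out-edges | ready=[4] | order so far=[3, 2, 1, 0]
  pop 4: no out-edges | ready=[] | order so far=[3, 2, 1, 0, 4]
New canonical toposort: [3, 2, 1, 0, 4]
Compare positions:
  Node 0: index 2 -> 3 (moved)
  Node 1: index 1 -> 2 (moved)
  Node 2: index 3 -> 1 (moved)
  Node 3: index 0 -> 0 (same)
  Node 4: index 4 -> 4 (same)
Nodes that changed position: 0 1 2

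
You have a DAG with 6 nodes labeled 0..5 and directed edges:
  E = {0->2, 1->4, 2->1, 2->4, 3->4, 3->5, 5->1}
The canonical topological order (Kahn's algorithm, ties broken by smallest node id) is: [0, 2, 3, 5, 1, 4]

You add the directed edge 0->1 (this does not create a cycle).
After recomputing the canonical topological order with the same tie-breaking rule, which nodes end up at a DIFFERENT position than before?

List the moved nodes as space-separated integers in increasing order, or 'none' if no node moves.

Answer: none

Derivation:
Old toposort: [0, 2, 3, 5, 1, 4]
Added edge 0->1
Recompute Kahn (smallest-id tiebreak):
  initial in-degrees: [0, 3, 1, 0, 3, 1]
  ready (indeg=0): [0, 3]
  pop 0: indeg[1]->2; indeg[2]->0 | ready=[2, 3] | order so far=[0]
  pop 2: indeg[1]->1; indeg[4]->2 | ready=[3] | order so far=[0, 2]
  pop 3: indeg[4]->1; indeg[5]->0 | ready=[5] | order so far=[0, 2, 3]
  pop 5: indeg[1]->0 | ready=[1] | order so far=[0, 2, 3, 5]
  pop 1: indeg[4]->0 | ready=[4] | order so far=[0, 2, 3, 5, 1]
  pop 4: no out-edges | ready=[] | order so far=[0, 2, 3, 5, 1, 4]
New canonical toposort: [0, 2, 3, 5, 1, 4]
Compare positions:
  Node 0: index 0 -> 0 (same)
  Node 1: index 4 -> 4 (same)
  Node 2: index 1 -> 1 (same)
  Node 3: index 2 -> 2 (same)
  Node 4: index 5 -> 5 (same)
  Node 5: index 3 -> 3 (same)
Nodes that changed position: none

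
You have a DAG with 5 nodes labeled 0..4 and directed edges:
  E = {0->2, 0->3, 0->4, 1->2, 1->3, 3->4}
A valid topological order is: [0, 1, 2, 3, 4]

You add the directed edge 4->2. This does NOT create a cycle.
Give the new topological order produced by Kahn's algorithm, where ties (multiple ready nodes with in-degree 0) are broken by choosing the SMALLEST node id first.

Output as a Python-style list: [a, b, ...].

Old toposort: [0, 1, 2, 3, 4]
Added edge: 4->2
Position of 4 (4) > position of 2 (2). Must reorder: 4 must now come before 2.
Run Kahn's algorithm (break ties by smallest node id):
  initial in-degrees: [0, 0, 3, 2, 2]
  ready (indeg=0): [0, 1]
  pop 0: indeg[2]->2; indeg[3]->1; indeg[4]->1 | ready=[1] | order so far=[0]
  pop 1: indeg[2]->1; indeg[3]->0 | ready=[3] | order so far=[0, 1]
  pop 3: indeg[4]->0 | ready=[4] | order so far=[0, 1, 3]
  pop 4: indeg[2]->0 | ready=[2] | order so far=[0, 1, 3, 4]
  pop 2: no out-edges | ready=[] | order so far=[0, 1, 3, 4, 2]
  Result: [0, 1, 3, 4, 2]

Answer: [0, 1, 3, 4, 2]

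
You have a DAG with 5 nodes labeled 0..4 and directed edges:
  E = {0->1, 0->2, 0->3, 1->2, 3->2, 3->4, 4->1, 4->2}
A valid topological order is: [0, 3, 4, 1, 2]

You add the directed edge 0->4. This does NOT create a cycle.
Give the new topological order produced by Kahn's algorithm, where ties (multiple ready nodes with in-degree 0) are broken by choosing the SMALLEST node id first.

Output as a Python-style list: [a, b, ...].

Old toposort: [0, 3, 4, 1, 2]
Added edge: 0->4
Position of 0 (0) < position of 4 (2). Old order still valid.
Run Kahn's algorithm (break ties by smallest node id):
  initial in-degrees: [0, 2, 4, 1, 2]
  ready (indeg=0): [0]
  pop 0: indeg[1]->1; indeg[2]->3; indeg[3]->0; indeg[4]->1 | ready=[3] | order so far=[0]
  pop 3: indeg[2]->2; indeg[4]->0 | ready=[4] | order so far=[0, 3]
  pop 4: indeg[1]->0; indeg[2]->1 | ready=[1] | order so far=[0, 3, 4]
  pop 1: indeg[2]->0 | ready=[2] | order so far=[0, 3, 4, 1]
  pop 2: no out-edges | ready=[] | order so far=[0, 3, 4, 1, 2]
  Result: [0, 3, 4, 1, 2]

Answer: [0, 3, 4, 1, 2]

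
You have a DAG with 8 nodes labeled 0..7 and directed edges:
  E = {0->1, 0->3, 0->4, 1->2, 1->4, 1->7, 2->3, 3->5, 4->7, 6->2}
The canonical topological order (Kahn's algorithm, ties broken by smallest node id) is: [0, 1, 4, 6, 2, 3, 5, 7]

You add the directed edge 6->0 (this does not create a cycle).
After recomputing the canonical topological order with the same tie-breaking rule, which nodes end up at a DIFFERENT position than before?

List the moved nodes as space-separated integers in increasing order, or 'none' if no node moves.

Answer: 0 1 2 3 4 6

Derivation:
Old toposort: [0, 1, 4, 6, 2, 3, 5, 7]
Added edge 6->0
Recompute Kahn (smallest-id tiebreak):
  initial in-degrees: [1, 1, 2, 2, 2, 1, 0, 2]
  ready (indeg=0): [6]
  pop 6: indeg[0]->0; indeg[2]->1 | ready=[0] | order so far=[6]
  pop 0: indeg[1]->0; indeg[3]->1; indeg[4]->1 | ready=[1] | order so far=[6, 0]
  pop 1: indeg[2]->0; indeg[4]->0; indeg[7]->1 | ready=[2, 4] | order so far=[6, 0, 1]
  pop 2: indeg[3]->0 | ready=[3, 4] | order so far=[6, 0, 1, 2]
  pop 3: indeg[5]->0 | ready=[4, 5] | order so far=[6, 0, 1, 2, 3]
  pop 4: indeg[7]->0 | ready=[5, 7] | order so far=[6, 0, 1, 2, 3, 4]
  pop 5: no out-edges | ready=[7] | order so far=[6, 0, 1, 2, 3, 4, 5]
  pop 7: no out-edges | ready=[] | order so far=[6, 0, 1, 2, 3, 4, 5, 7]
New canonical toposort: [6, 0, 1, 2, 3, 4, 5, 7]
Compare positions:
  Node 0: index 0 -> 1 (moved)
  Node 1: index 1 -> 2 (moved)
  Node 2: index 4 -> 3 (moved)
  Node 3: index 5 -> 4 (moved)
  Node 4: index 2 -> 5 (moved)
  Node 5: index 6 -> 6 (same)
  Node 6: index 3 -> 0 (moved)
  Node 7: index 7 -> 7 (same)
Nodes that changed position: 0 1 2 3 4 6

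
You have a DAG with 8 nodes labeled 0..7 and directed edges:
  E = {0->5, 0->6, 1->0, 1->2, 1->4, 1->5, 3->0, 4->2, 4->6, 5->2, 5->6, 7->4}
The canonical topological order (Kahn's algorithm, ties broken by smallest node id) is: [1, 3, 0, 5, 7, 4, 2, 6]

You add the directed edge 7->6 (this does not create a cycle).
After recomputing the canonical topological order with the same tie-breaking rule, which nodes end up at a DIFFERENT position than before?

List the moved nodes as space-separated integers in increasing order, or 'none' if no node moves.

Old toposort: [1, 3, 0, 5, 7, 4, 2, 6]
Added edge 7->6
Recompute Kahn (smallest-id tiebreak):
  initial in-degrees: [2, 0, 3, 0, 2, 2, 4, 0]
  ready (indeg=0): [1, 3, 7]
  pop 1: indeg[0]->1; indeg[2]->2; indeg[4]->1; indeg[5]->1 | ready=[3, 7] | order so far=[1]
  pop 3: indeg[0]->0 | ready=[0, 7] | order so far=[1, 3]
  pop 0: indeg[5]->0; indeg[6]->3 | ready=[5, 7] | order so far=[1, 3, 0]
  pop 5: indeg[2]->1; indeg[6]->2 | ready=[7] | order so far=[1, 3, 0, 5]
  pop 7: indeg[4]->0; indeg[6]->1 | ready=[4] | order so far=[1, 3, 0, 5, 7]
  pop 4: indeg[2]->0; indeg[6]->0 | ready=[2, 6] | order so far=[1, 3, 0, 5, 7, 4]
  pop 2: no out-edges | ready=[6] | order so far=[1, 3, 0, 5, 7, 4, 2]
  pop 6: no out-edges | ready=[] | order so far=[1, 3, 0, 5, 7, 4, 2, 6]
New canonical toposort: [1, 3, 0, 5, 7, 4, 2, 6]
Compare positions:
  Node 0: index 2 -> 2 (same)
  Node 1: index 0 -> 0 (same)
  Node 2: index 6 -> 6 (same)
  Node 3: index 1 -> 1 (same)
  Node 4: index 5 -> 5 (same)
  Node 5: index 3 -> 3 (same)
  Node 6: index 7 -> 7 (same)
  Node 7: index 4 -> 4 (same)
Nodes that changed position: none

Answer: none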